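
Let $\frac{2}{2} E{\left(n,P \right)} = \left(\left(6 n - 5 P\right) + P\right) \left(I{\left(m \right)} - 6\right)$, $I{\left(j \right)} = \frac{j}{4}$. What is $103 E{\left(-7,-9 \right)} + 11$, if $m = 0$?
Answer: $3719$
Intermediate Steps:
$I{\left(j \right)} = \frac{j}{4}$ ($I{\left(j \right)} = j \frac{1}{4} = \frac{j}{4}$)
$E{\left(n,P \right)} = - 36 n + 24 P$ ($E{\left(n,P \right)} = \left(\left(6 n - 5 P\right) + P\right) \left(\frac{1}{4} \cdot 0 - 6\right) = \left(\left(- 5 P + 6 n\right) + P\right) \left(0 - 6\right) = \left(- 4 P + 6 n\right) \left(-6\right) = - 36 n + 24 P$)
$103 E{\left(-7,-9 \right)} + 11 = 103 \left(\left(-36\right) \left(-7\right) + 24 \left(-9\right)\right) + 11 = 103 \left(252 - 216\right) + 11 = 103 \cdot 36 + 11 = 3708 + 11 = 3719$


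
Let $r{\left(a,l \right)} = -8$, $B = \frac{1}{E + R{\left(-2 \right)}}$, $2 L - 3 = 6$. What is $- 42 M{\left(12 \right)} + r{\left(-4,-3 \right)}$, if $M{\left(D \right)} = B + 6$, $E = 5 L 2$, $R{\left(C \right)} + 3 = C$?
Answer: $- \frac{5221}{20} \approx -261.05$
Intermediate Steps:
$L = \frac{9}{2}$ ($L = \frac{3}{2} + \frac{1}{2} \cdot 6 = \frac{3}{2} + 3 = \frac{9}{2} \approx 4.5$)
$R{\left(C \right)} = -3 + C$
$E = 45$ ($E = 5 \cdot \frac{9}{2} \cdot 2 = \frac{45}{2} \cdot 2 = 45$)
$B = \frac{1}{40}$ ($B = \frac{1}{45 - 5} = \frac{1}{40} \approx 0.025$)
$M{\left(D \right)} = \frac{241}{40}$ ($M{\left(D \right)} = \frac{1}{40} + 6 = \frac{241}{40}$)
$- 42 M{\left(12 \right)} + r{\left(-4,-3 \right)} = \left(-42\right) \frac{241}{40} - 8 = - \frac{5061}{20} - 8 = - \frac{5221}{20}$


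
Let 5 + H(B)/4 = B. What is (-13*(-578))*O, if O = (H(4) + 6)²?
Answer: 30056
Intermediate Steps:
H(B) = -20 + 4*B
O = 4 (O = ((-20 + 4*4) + 6)² = ((-20 + 16) + 6)² = (-4 + 6)² = 2² = 4)
(-13*(-578))*O = -13*(-578)*4 = 7514*4 = 30056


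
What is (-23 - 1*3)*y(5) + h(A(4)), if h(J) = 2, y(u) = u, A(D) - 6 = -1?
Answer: -128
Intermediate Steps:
A(D) = 5 (A(D) = 6 - 1 = 5)
(-23 - 1*3)*y(5) + h(A(4)) = (-23 - 1*3)*5 + 2 = (-23 - 3)*5 + 2 = -26*5 + 2 = -130 + 2 = -128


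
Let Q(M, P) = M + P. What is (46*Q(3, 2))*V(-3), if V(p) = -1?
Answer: -230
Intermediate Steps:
(46*Q(3, 2))*V(-3) = (46*(3 + 2))*(-1) = (46*5)*(-1) = 230*(-1) = -230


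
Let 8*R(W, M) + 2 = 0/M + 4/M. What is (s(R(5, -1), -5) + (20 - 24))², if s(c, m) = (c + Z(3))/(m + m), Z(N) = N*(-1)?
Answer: 841/64 ≈ 13.141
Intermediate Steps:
Z(N) = -N
R(W, M) = -¼ + 1/(2*M) (R(W, M) = -¼ + (0/M + 4/M)/8 = -¼ + (0 + 4/M)/8 = -¼ + (4/M)/8 = -¼ + 1/(2*M))
s(c, m) = (-3 + c)/(2*m) (s(c, m) = (c - 1*3)/(m + m) = (c - 3)/((2*m)) = (-3 + c)*(1/(2*m)) = (-3 + c)/(2*m))
(s(R(5, -1), -5) + (20 - 24))² = ((½)*(-3 + (¼)*(2 - 1*(-1))/(-1))/(-5) + (20 - 24))² = ((½)*(-⅕)*(-3 + (¼)*(-1)*(2 + 1)) - 4)² = ((½)*(-⅕)*(-3 + (¼)*(-1)*3) - 4)² = ((½)*(-⅕)*(-3 - ¾) - 4)² = ((½)*(-⅕)*(-15/4) - 4)² = (3/8 - 4)² = (-29/8)² = 841/64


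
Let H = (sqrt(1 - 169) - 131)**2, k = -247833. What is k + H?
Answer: -230840 - 524*I*sqrt(42) ≈ -2.3084e+5 - 3395.9*I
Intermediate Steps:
H = (-131 + 2*I*sqrt(42))**2 (H = (sqrt(-168) - 131)**2 = (2*I*sqrt(42) - 131)**2 = (-131 + 2*I*sqrt(42))**2 ≈ 16993.0 - 3395.9*I)
k + H = -247833 + (16993 - 524*I*sqrt(42)) = -230840 - 524*I*sqrt(42)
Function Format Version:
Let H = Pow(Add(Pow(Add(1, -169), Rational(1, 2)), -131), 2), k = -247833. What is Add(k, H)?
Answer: Add(-230840, Mul(-524, I, Pow(42, Rational(1, 2)))) ≈ Add(-2.3084e+5, Mul(-3395.9, I))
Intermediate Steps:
H = Pow(Add(-131, Mul(2, I, Pow(42, Rational(1, 2)))), 2) (H = Pow(Add(Pow(-168, Rational(1, 2)), -131), 2) = Pow(Add(Mul(2, I, Pow(42, Rational(1, 2))), -131), 2) = Pow(Add(-131, Mul(2, I, Pow(42, Rational(1, 2)))), 2) ≈ Add(16993., Mul(-3395.9, I)))
Add(k, H) = Add(-247833, Add(16993, Mul(-524, I, Pow(42, Rational(1, 2))))) = Add(-230840, Mul(-524, I, Pow(42, Rational(1, 2))))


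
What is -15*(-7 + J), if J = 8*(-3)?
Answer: 465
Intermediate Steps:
J = -24
-15*(-7 + J) = -15*(-7 - 24) = -15*(-31) = 465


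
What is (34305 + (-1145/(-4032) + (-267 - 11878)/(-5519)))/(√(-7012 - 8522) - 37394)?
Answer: -407824843049957/444520249553088 - 152686201067*I*√1726/2074427831247744 ≈ -0.91745 - 0.0030579*I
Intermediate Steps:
(34305 + (-1145/(-4032) + (-267 - 11878)/(-5519)))/(√(-7012 - 8522) - 37394) = (34305 + (-1145*(-1/4032) - 12145*(-1/5519)))/(√(-15534) - 37394) = (34305 + (1145/4032 + 12145/5519))/(3*I*√1726 - 37394) = (34305 + 55287895/22252608)/(-37394 + 3*I*√1726) = 763431005335/(22252608*(-37394 + 3*I*√1726))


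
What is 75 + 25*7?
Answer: 250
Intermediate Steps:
75 + 25*7 = 75 + 175 = 250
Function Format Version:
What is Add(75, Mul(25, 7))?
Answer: 250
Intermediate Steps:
Add(75, Mul(25, 7)) = Add(75, 175) = 250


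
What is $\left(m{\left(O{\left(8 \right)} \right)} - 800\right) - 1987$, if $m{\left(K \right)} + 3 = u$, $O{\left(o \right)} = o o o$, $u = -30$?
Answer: $-2820$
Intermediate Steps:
$O{\left(o \right)} = o^{3}$ ($O{\left(o \right)} = o^{2} o = o^{3}$)
$m{\left(K \right)} = -33$ ($m{\left(K \right)} = -3 - 30 = -33$)
$\left(m{\left(O{\left(8 \right)} \right)} - 800\right) - 1987 = \left(-33 - 800\right) - 1987 = -833 - 1987 = -2820$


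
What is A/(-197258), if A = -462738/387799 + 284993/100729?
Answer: -2203753945/265703842413742 ≈ -8.2940e-6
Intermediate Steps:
A = 63908864405/39062605471 (A = -462738*1/387799 + 284993*(1/100729) = -462738/387799 + 284993/100729 = 63908864405/39062605471 ≈ 1.6361)
A/(-197258) = (63908864405/39062605471)/(-197258) = (63908864405/39062605471)*(-1/197258) = -2203753945/265703842413742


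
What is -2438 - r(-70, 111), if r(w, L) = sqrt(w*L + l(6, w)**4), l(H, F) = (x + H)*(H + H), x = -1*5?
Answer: -2438 - sqrt(12966) ≈ -2551.9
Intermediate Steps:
x = -5
l(H, F) = 2*H*(-5 + H) (l(H, F) = (-5 + H)*(H + H) = (-5 + H)*(2*H) = 2*H*(-5 + H))
r(w, L) = sqrt(20736 + L*w) (r(w, L) = sqrt(w*L + (2*6*(-5 + 6))**4) = sqrt(L*w + (2*6*1)**4) = sqrt(L*w + 12**4) = sqrt(L*w + 20736) = sqrt(20736 + L*w))
-2438 - r(-70, 111) = -2438 - sqrt(20736 + 111*(-70)) = -2438 - sqrt(20736 - 7770) = -2438 - sqrt(12966)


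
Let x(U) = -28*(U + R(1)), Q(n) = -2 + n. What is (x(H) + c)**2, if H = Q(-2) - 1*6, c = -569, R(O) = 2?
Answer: 119025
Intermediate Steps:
H = -10 (H = (-2 - 2) - 1*6 = -4 - 6 = -10)
x(U) = -56 - 28*U (x(U) = -28*(U + 2) = -28*(2 + U) = -56 - 28*U)
(x(H) + c)**2 = ((-56 - 28*(-10)) - 569)**2 = ((-56 + 280) - 569)**2 = (224 - 569)**2 = (-345)**2 = 119025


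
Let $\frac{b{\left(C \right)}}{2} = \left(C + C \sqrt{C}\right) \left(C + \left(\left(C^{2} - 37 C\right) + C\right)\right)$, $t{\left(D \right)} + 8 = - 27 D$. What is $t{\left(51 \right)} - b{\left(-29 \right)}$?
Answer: $106263 + 107648 i \sqrt{29} \approx 1.0626 \cdot 10^{5} + 5.797 \cdot 10^{5} i$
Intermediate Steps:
$t{\left(D \right)} = -8 - 27 D$
$b{\left(C \right)} = 2 \left(C + C^{\frac{3}{2}}\right) \left(C^{2} - 35 C\right)$ ($b{\left(C \right)} = 2 \left(C + C \sqrt{C}\right) \left(C + \left(\left(C^{2} - 37 C\right) + C\right)\right) = 2 \left(C + C^{\frac{3}{2}}\right) \left(C + \left(C^{2} - 36 C\right)\right) = 2 \left(C + C^{\frac{3}{2}}\right) \left(C^{2} - 35 C\right)$)
$t{\left(51 \right)} - b{\left(-29 \right)} = \left(-8 - 1377\right) - \left(- 70 \left(-29\right)^{2} - 70 \left(-29\right)^{\frac{5}{2}} + 2 \left(-29\right)^{3} + 2 \left(-29\right)^{\frac{7}{2}}\right) = \left(-8 - 1377\right) - \left(\left(-70\right) 841 - 70 \cdot 841 i \sqrt{29} + 2 \left(-24389\right) + 2 \left(- 24389 i \sqrt{29}\right)\right) = -1385 - \left(-58870 - 58870 i \sqrt{29} - 48778 - 48778 i \sqrt{29}\right) = -1385 - \left(-107648 - 107648 i \sqrt{29}\right) = -1385 + \left(107648 + 107648 i \sqrt{29}\right) = 106263 + 107648 i \sqrt{29}$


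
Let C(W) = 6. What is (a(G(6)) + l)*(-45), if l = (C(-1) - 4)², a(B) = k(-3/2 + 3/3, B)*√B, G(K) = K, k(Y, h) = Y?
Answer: -180 + 45*√6/2 ≈ -124.89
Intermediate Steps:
a(B) = -√B/2 (a(B) = (-3/2 + 3/3)*√B = (-3*½ + 3*(⅓))*√B = (-3/2 + 1)*√B = -√B/2)
l = 4 (l = (6 - 4)² = 2² = 4)
(a(G(6)) + l)*(-45) = (-√6/2 + 4)*(-45) = (4 - √6/2)*(-45) = -180 + 45*√6/2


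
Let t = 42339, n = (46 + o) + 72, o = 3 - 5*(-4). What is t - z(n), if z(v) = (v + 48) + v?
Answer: 42009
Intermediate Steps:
o = 23 (o = 3 + 20 = 23)
n = 141 (n = (46 + 23) + 72 = 69 + 72 = 141)
z(v) = 48 + 2*v (z(v) = (48 + v) + v = 48 + 2*v)
t - z(n) = 42339 - (48 + 2*141) = 42339 - (48 + 282) = 42339 - 1*330 = 42339 - 330 = 42009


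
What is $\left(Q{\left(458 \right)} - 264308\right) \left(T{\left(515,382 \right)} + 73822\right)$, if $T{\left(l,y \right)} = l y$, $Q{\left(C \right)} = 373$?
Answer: $-71408142120$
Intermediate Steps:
$\left(Q{\left(458 \right)} - 264308\right) \left(T{\left(515,382 \right)} + 73822\right) = \left(373 - 264308\right) \left(515 \cdot 382 + 73822\right) = - 263935 \left(196730 + 73822\right) = \left(-263935\right) 270552 = -71408142120$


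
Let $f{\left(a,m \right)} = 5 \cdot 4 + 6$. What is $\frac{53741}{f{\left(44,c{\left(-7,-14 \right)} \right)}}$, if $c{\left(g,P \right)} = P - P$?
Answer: $\frac{53741}{26} \approx 2067.0$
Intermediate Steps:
$c{\left(g,P \right)} = 0$
$f{\left(a,m \right)} = 26$ ($f{\left(a,m \right)} = 20 + 6 = 26$)
$\frac{53741}{f{\left(44,c{\left(-7,-14 \right)} \right)}} = \frac{53741}{26}$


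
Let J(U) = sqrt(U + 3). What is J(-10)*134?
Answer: 134*I*sqrt(7) ≈ 354.53*I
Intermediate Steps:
J(U) = sqrt(3 + U)
J(-10)*134 = sqrt(3 - 10)*134 = sqrt(-7)*134 = (I*sqrt(7))*134 = 134*I*sqrt(7)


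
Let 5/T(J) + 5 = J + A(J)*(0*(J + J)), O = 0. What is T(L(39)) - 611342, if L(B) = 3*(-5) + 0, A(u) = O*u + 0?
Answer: -2445369/4 ≈ -6.1134e+5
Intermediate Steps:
A(u) = 0 (A(u) = 0*u + 0 = 0 + 0 = 0)
L(B) = -15 (L(B) = -15 + 0 = -15)
T(J) = 5/(-5 + J) (T(J) = 5/(-5 + (J + 0*(0*(J + J)))) = 5/(-5 + (J + 0*(0*(2*J)))) = 5/(-5 + (J + 0*0)) = 5/(-5 + (J + 0)) = 5/(-5 + J))
T(L(39)) - 611342 = 5/(-5 - 15) - 611342 = 5/(-20) - 611342 = 5*(-1/20) - 611342 = -¼ - 611342 = -2445369/4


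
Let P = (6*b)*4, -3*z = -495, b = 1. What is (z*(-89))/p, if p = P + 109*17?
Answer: -14685/1877 ≈ -7.8237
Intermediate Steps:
z = 165 (z = -⅓*(-495) = 165)
P = 24 (P = (6*1)*4 = 6*4 = 24)
p = 1877 (p = 24 + 109*17 = 24 + 1853 = 1877)
(z*(-89))/p = (165*(-89))/1877 = -14685*1/1877 = -14685/1877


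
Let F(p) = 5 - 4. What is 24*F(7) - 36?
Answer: -12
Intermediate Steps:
F(p) = 1
24*F(7) - 36 = 24*1 - 36 = 24 - 36 = -12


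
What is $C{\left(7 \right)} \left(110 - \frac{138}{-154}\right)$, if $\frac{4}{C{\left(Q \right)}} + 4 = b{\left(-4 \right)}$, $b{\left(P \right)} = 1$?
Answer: $- \frac{34156}{231} \approx -147.86$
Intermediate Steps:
$C{\left(Q \right)} = - \frac{4}{3}$ ($C{\left(Q \right)} = \frac{4}{-4 + 1} = \frac{4}{-3} = 4 \left(- \frac{1}{3}\right) = - \frac{4}{3}$)
$C{\left(7 \right)} \left(110 - \frac{138}{-154}\right) = - \frac{4 \left(110 - \frac{138}{-154}\right)}{3} = - \frac{4 \left(110 - - \frac{69}{77}\right)}{3} = - \frac{4 \left(110 + \frac{69}{77}\right)}{3} = \left(- \frac{4}{3}\right) \frac{8539}{77} = - \frac{34156}{231}$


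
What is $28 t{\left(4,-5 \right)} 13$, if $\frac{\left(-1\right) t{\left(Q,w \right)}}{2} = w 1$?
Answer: $3640$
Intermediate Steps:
$t{\left(Q,w \right)} = - 2 w$ ($t{\left(Q,w \right)} = - 2 w 1 = - 2 w$)
$28 t{\left(4,-5 \right)} 13 = 28 \left(\left(-2\right) \left(-5\right)\right) 13 = 28 \cdot 10 \cdot 13 = 280 \cdot 13 = 3640$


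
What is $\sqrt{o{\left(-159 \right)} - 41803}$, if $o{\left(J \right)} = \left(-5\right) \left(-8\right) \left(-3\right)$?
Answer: $i \sqrt{41923} \approx 204.75 i$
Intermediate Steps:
$o{\left(J \right)} = -120$ ($o{\left(J \right)} = 40 \left(-3\right) = -120$)
$\sqrt{o{\left(-159 \right)} - 41803} = \sqrt{-120 - 41803} = \sqrt{-41923} = i \sqrt{41923}$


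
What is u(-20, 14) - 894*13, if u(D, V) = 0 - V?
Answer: -11636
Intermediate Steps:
u(D, V) = -V
u(-20, 14) - 894*13 = -1*14 - 894*13 = -14 - 11622 = -11636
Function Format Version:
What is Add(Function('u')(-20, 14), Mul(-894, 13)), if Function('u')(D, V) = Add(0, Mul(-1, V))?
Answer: -11636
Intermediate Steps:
Function('u')(D, V) = Mul(-1, V)
Add(Function('u')(-20, 14), Mul(-894, 13)) = Add(Mul(-1, 14), Mul(-894, 13)) = Add(-14, -11622) = -11636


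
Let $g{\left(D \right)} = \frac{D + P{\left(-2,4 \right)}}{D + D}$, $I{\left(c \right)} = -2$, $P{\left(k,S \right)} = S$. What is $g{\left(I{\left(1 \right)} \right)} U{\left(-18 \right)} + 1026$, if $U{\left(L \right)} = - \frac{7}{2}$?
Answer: $\frac{4111}{4} \approx 1027.8$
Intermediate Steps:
$g{\left(D \right)} = \frac{4 + D}{2 D}$ ($g{\left(D \right)} = \frac{D + 4}{D + D} = \frac{4 + D}{2 D}$)
$U{\left(L \right)} = - \frac{7}{2}$ ($U{\left(L \right)} = \left(-7\right) \frac{1}{2} = - \frac{7}{2}$)
$g{\left(I{\left(1 \right)} \right)} U{\left(-18 \right)} + 1026 = \frac{4 - 2}{2 \left(-2\right)} \left(- \frac{7}{2}\right) + 1026 = \frac{1}{2} \left(- \frac{1}{2}\right) 2 \left(- \frac{7}{2}\right) + 1026 = \left(- \frac{1}{2}\right) \left(- \frac{7}{2}\right) + 1026 = \frac{7}{4} + 1026 = \frac{4111}{4}$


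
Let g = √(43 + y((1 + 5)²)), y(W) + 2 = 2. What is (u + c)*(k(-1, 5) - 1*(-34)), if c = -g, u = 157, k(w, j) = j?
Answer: 6123 - 39*√43 ≈ 5867.3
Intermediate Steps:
y(W) = 0 (y(W) = -2 + 2 = 0)
g = √43 (g = √(43 + 0) = √43 ≈ 6.5574)
c = -√43 ≈ -6.5574
(u + c)*(k(-1, 5) - 1*(-34)) = (157 - √43)*(5 - 1*(-34)) = (157 - √43)*(5 + 34) = (157 - √43)*39 = 6123 - 39*√43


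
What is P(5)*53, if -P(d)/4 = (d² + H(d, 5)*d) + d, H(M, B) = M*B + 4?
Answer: -37100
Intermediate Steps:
H(M, B) = 4 + B*M (H(M, B) = B*M + 4 = 4 + B*M)
P(d) = -4*d - 4*d² - 4*d*(4 + 5*d) (P(d) = -4*((d² + (4 + 5*d)*d) + d) = -4*((d² + d*(4 + 5*d)) + d) = -4*(d + d² + d*(4 + 5*d)) = -4*d - 4*d² - 4*d*(4 + 5*d))
P(5)*53 = -4*5*(5 + 6*5)*53 = -4*5*(5 + 30)*53 = -4*5*35*53 = -700*53 = -37100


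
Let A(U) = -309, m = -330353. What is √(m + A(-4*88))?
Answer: I*√330662 ≈ 575.03*I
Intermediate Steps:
√(m + A(-4*88)) = √(-330353 - 309) = √(-330662) = I*√330662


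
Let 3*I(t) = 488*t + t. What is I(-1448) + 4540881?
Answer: 4304857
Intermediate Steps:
I(t) = 163*t (I(t) = (488*t + t)/3 = (489*t)/3 = 163*t)
I(-1448) + 4540881 = 163*(-1448) + 4540881 = -236024 + 4540881 = 4304857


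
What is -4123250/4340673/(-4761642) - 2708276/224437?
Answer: -27988313413453812983/2319413974581408921 ≈ -12.067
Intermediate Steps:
-4123250/4340673/(-4761642) - 2708276/224437 = -4123250*1/4340673*(-1/4761642) - 2708276*1/224437 = -4123250/4340673*(-1/4761642) - 2708276/224437 = 2061625/10334365432533 - 2708276/224437 = -27988313413453812983/2319413974581408921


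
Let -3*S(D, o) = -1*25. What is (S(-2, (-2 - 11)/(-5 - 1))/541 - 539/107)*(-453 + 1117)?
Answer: -579089008/173661 ≈ -3334.6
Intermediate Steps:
S(D, o) = 25/3 (S(D, o) = -(-1)*25/3 = -1/3*(-25) = 25/3)
(S(-2, (-2 - 11)/(-5 - 1))/541 - 539/107)*(-453 + 1117) = ((25/3)/541 - 539/107)*(-453 + 1117) = ((25/3)*(1/541) - 539*1/107)*664 = (25/1623 - 539/107)*664 = -872122/173661*664 = -579089008/173661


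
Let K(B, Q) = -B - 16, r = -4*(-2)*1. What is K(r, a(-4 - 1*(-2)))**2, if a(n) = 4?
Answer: 576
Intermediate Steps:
r = 8 (r = 8*1 = 8)
K(B, Q) = -16 - B
K(r, a(-4 - 1*(-2)))**2 = (-16 - 1*8)**2 = (-16 - 8)**2 = (-24)**2 = 576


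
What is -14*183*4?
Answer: -10248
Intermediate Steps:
-14*183*4 = -2562*4 = -10248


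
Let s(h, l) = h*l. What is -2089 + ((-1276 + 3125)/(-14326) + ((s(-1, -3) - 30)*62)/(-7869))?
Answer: -78495413741/37577098 ≈ -2088.9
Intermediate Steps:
-2089 + ((-1276 + 3125)/(-14326) + ((s(-1, -3) - 30)*62)/(-7869)) = -2089 + ((-1276 + 3125)/(-14326) + ((-1*(-3) - 30)*62)/(-7869)) = -2089 + (1849*(-1/14326) + ((3 - 30)*62)*(-1/7869)) = -2089 + (-1849/14326 - 27*62*(-1/7869)) = -2089 + (-1849/14326 - 1674*(-1/7869)) = -2089 + (-1849/14326 + 558/2623) = -2089 + 3143981/37577098 = -78495413741/37577098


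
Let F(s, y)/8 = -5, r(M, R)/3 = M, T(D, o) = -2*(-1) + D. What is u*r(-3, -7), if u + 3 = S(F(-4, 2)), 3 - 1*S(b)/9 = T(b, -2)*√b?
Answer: -216 - 6156*I*√10 ≈ -216.0 - 19467.0*I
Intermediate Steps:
T(D, o) = 2 + D
r(M, R) = 3*M
F(s, y) = -40 (F(s, y) = 8*(-5) = -40)
S(b) = 27 - 9*√b*(2 + b) (S(b) = 27 - 9*(2 + b)*√b = 27 - 9*√b*(2 + b))
u = 24 + 684*I*√10 (u = -3 + (27 - 9*√(-40)*(2 - 40)) = -3 + (27 - 9*2*I*√10*(-38)) = -3 + (27 + 684*I*√10) = 24 + 684*I*√10 ≈ 24.0 + 2163.0*I)
u*r(-3, -7) = (24 + 684*I*√10)*(3*(-3)) = (24 + 684*I*√10)*(-9) = -216 - 6156*I*√10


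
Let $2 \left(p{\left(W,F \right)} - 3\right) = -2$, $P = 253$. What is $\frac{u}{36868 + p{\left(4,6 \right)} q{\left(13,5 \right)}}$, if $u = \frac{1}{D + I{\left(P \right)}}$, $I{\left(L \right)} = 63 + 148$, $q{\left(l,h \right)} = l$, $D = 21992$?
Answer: $\frac{1}{819157482} \approx 1.2208 \cdot 10^{-9}$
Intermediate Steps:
$p{\left(W,F \right)} = 2$ ($p{\left(W,F \right)} = 3 + \frac{1}{2} \left(-2\right) = 3 - 1 = 2$)
$I{\left(L \right)} = 211$
$u = \frac{1}{22203}$ ($u = \frac{1}{21992 + 211} = \frac{1}{22203} \approx 4.5039 \cdot 10^{-5}$)
$\frac{u}{36868 + p{\left(4,6 \right)} q{\left(13,5 \right)}} = \frac{1}{22203 \left(36868 + 2 \cdot 13\right)} = \frac{1}{22203 \left(36868 + 26\right)} = \frac{1}{22203 \cdot 36894} = \frac{1}{22203} \cdot \frac{1}{36894} = \frac{1}{819157482}$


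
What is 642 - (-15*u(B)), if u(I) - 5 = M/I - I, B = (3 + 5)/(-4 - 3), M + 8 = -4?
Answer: 12483/14 ≈ 891.64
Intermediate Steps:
M = -12 (M = -8 - 4 = -12)
B = -8/7 (B = 8/(-7) = 8*(-⅐) = -8/7 ≈ -1.1429)
u(I) = 5 - I - 12/I (u(I) = 5 + (-12/I - I) = 5 + (-I - 12/I) = 5 - I - 12/I)
642 - (-15*u(B)) = 642 - (-15*(5 - 1*(-8/7) - 12/(-8/7))) = 642 - (-15*(5 + 8/7 - 12*(-7/8))) = 642 - (-15*(5 + 8/7 + 21/2)) = 642 - (-15*233/14) = 642 - (-3495)/14 = 642 - 1*(-3495/14) = 642 + 3495/14 = 12483/14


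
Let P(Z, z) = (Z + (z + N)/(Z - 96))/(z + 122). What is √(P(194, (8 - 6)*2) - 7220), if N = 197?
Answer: I*√623933429/294 ≈ 84.961*I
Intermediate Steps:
P(Z, z) = (Z + (197 + z)/(-96 + Z))/(122 + z) (P(Z, z) = (Z + (z + 197)/(Z - 96))/(z + 122) = (Z + (197 + z)/(-96 + Z))/(122 + z))
√(P(194, (8 - 6)*2) - 7220) = √((197 + (8 - 6)*2 + 194² - 96*194)/(-11712 - 96*(8 - 6)*2 + 122*194 + 194*((8 - 6)*2)) - 7220) = √((197 + 2*2 + 37636 - 18624)/(-11712 - 192*2 + 23668 + 194*(2*2)) - 7220) = √((197 + 4 + 37636 - 18624)/(-11712 - 96*4 + 23668 + 194*4) - 7220) = √(19213/(-11712 - 384 + 23668 + 776) - 7220) = √(19213/12348 - 7220) = √(-89133347/12348) = I*√623933429/294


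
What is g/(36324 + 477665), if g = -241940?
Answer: -241940/513989 ≈ -0.47071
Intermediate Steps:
g/(36324 + 477665) = -241940/(36324 + 477665) = -241940/513989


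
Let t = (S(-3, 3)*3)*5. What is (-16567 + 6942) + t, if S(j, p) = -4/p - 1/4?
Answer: -38595/4 ≈ -9648.8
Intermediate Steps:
S(j, p) = -1/4 - 4/p (S(j, p) = -4/p - 1*1/4 = -4/p - 1/4 = -1/4 - 4/p)
t = -95/4 (t = (((1/4)*(-16 - 1*3)/3)*3)*5 = (((1/4)*(1/3)*(-16 - 3))*3)*5 = (((1/4)*(1/3)*(-19))*3)*5 = -19/12*3*5 = -19/4*5 = -95/4 ≈ -23.750)
(-16567 + 6942) + t = (-16567 + 6942) - 95/4 = -9625 - 95/4 = -38595/4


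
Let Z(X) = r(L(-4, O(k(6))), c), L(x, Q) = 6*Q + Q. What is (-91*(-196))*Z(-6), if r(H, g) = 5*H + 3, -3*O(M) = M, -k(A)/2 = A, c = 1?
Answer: 2550548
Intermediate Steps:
k(A) = -2*A
O(M) = -M/3
L(x, Q) = 7*Q
r(H, g) = 3 + 5*H
Z(X) = 143 (Z(X) = 3 + 5*(7*(-(-2)*6/3)) = 3 + 5*(7*(-1/3*(-12))) = 3 + 5*(7*4) = 3 + 5*28 = 3 + 140 = 143)
(-91*(-196))*Z(-6) = -91*(-196)*143 = 17836*143 = 2550548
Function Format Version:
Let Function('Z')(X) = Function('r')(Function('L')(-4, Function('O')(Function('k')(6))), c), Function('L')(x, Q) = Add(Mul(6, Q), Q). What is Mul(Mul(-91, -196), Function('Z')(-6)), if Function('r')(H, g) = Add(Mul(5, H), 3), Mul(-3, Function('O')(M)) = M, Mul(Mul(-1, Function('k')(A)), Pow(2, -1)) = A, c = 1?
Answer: 2550548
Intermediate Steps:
Function('k')(A) = Mul(-2, A)
Function('O')(M) = Mul(Rational(-1, 3), M)
Function('L')(x, Q) = Mul(7, Q)
Function('r')(H, g) = Add(3, Mul(5, H))
Function('Z')(X) = 143 (Function('Z')(X) = Add(3, Mul(5, Mul(7, Mul(Rational(-1, 3), Mul(-2, 6))))) = Add(3, Mul(5, Mul(7, Mul(Rational(-1, 3), -12)))) = Add(3, Mul(5, Mul(7, 4))) = Add(3, Mul(5, 28)) = Add(3, 140) = 143)
Mul(Mul(-91, -196), Function('Z')(-6)) = Mul(Mul(-91, -196), 143) = Mul(17836, 143) = 2550548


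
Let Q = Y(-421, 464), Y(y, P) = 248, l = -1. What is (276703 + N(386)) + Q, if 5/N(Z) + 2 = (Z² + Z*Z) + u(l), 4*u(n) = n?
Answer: 330114237029/1191959 ≈ 2.7695e+5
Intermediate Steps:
u(n) = n/4
Q = 248
N(Z) = 5/(-9/4 + 2*Z²) (N(Z) = 5/(-2 + ((Z² + Z*Z) + (¼)*(-1))) = 5/(-2 + ((Z² + Z²) - ¼)) = 5/(-2 + (2*Z² - ¼)) = 5/(-2 + (-¼ + 2*Z²)) = 5/(-9/4 + 2*Z²))
(276703 + N(386)) + Q = (276703 + 20/(-9 + 8*386²)) + 248 = (276703 + 20/(-9 + 8*148996)) + 248 = (276703 + 20/(-9 + 1191968)) + 248 = (276703 + 20/1191959) + 248 = 329818631197/1191959 + 248 = 330114237029/1191959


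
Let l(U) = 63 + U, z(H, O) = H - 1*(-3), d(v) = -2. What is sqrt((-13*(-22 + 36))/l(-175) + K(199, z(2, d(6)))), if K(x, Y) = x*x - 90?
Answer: sqrt(632202)/4 ≈ 198.78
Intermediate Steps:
z(H, O) = 3 + H (z(H, O) = H + 3 = 3 + H)
K(x, Y) = -90 + x**2 (K(x, Y) = x**2 - 90 = -90 + x**2)
sqrt((-13*(-22 + 36))/l(-175) + K(199, z(2, d(6)))) = sqrt((-13*(-22 + 36))/(63 - 175) + (-90 + 199**2)) = sqrt(-13*14/(-112) + (-90 + 39601)) = sqrt(-182*(-1/112) + 39511) = sqrt(13/8 + 39511) = sqrt(316101/8) = sqrt(632202)/4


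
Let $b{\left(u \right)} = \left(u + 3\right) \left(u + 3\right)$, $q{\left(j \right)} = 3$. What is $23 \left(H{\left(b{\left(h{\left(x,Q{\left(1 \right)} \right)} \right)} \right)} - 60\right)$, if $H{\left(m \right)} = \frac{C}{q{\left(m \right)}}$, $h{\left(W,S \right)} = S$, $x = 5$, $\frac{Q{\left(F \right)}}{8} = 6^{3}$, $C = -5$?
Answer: $- \frac{4255}{3} \approx -1418.3$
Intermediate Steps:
$Q{\left(F \right)} = 1728$ ($Q{\left(F \right)} = 8 \cdot 6^{3} = 8 \cdot 216 = 1728$)
$b{\left(u \right)} = \left(3 + u\right)^{2}$ ($b{\left(u \right)} = \left(3 + u\right) \left(3 + u\right) = \left(3 + u\right)^{2}$)
$H{\left(m \right)} = - \frac{5}{3}$
$23 \left(H{\left(b{\left(h{\left(x,Q{\left(1 \right)} \right)} \right)} \right)} - 60\right) = 23 \left(- \frac{5}{3} - 60\right) = 23 \left(- \frac{185}{3}\right) = - \frac{4255}{3}$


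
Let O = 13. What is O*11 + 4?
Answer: 147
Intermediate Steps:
O*11 + 4 = 13*11 + 4 = 143 + 4 = 147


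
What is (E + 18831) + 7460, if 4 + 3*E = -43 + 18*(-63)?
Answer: 77692/3 ≈ 25897.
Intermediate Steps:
E = -1181/3 (E = -4/3 + (-43 + 18*(-63))/3 = -4/3 + (-43 - 1134)/3 = -4/3 + (⅓)*(-1177) = -4/3 - 1177/3 = -1181/3 ≈ -393.67)
(E + 18831) + 7460 = (-1181/3 + 18831) + 7460 = 55312/3 + 7460 = 77692/3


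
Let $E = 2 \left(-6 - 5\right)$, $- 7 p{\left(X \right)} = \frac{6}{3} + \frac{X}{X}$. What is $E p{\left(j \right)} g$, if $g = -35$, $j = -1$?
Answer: $-330$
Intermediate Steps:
$p{\left(X \right)} = - \frac{3}{7}$ ($p{\left(X \right)} = - \frac{\frac{6}{3} + \frac{X}{X}}{7} = - \frac{6 \cdot \frac{1}{3} + 1}{7} = - \frac{2 + 1}{7} = \left(- \frac{1}{7}\right) 3 = - \frac{3}{7}$)
$E = -22$ ($E = 2 \left(-11\right) = -22$)
$E p{\left(j \right)} g = \left(-22\right) \left(- \frac{3}{7}\right) \left(-35\right) = \frac{66}{7} \left(-35\right) = -330$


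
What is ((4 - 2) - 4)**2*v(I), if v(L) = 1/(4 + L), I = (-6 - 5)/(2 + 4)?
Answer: 24/13 ≈ 1.8462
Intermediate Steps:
I = -11/6 ≈ -1.8333
((4 - 2) - 4)**2*v(I) = ((4 - 2) - 4)**2/(4 - 11/6) = (2 - 4)**2/(13/6) = (-2)**2*(6/13) = 4*(6/13) = 24/13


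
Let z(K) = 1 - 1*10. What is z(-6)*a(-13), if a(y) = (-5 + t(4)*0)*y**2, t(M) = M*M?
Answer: 7605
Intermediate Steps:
t(M) = M**2
z(K) = -9 (z(K) = 1 - 10 = -9)
a(y) = -5*y**2 (a(y) = (-5 + 4**2*0)*y**2 = (-5 + 16*0)*y**2 = (-5 + 0)*y**2 = -5*y**2)
z(-6)*a(-13) = -(-45)*(-13)**2 = -(-45)*169 = -9*(-845) = 7605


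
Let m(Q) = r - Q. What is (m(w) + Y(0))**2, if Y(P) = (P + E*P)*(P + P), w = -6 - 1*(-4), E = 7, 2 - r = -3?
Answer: 49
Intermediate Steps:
r = 5 (r = 2 - 1*(-3) = 2 + 3 = 5)
w = -2 (w = -6 + 4 = -2)
m(Q) = 5 - Q
Y(P) = 16*P**2 (Y(P) = (P + 7*P)*(P + P) = (8*P)*(2*P) = 16*P**2)
(m(w) + Y(0))**2 = ((5 - 1*(-2)) + 16*0**2)**2 = ((5 + 2) + 16*0)**2 = (7 + 0)**2 = 7**2 = 49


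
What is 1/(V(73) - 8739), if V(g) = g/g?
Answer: -1/8738 ≈ -0.00011444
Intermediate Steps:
V(g) = 1
1/(V(73) - 8739) = 1/(1 - 8739) = 1/(-8738) = -1/8738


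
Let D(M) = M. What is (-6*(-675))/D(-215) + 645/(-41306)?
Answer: -33485595/1776158 ≈ -18.853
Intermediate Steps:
(-6*(-675))/D(-215) + 645/(-41306) = -6*(-675)/(-215) + 645/(-41306) = 4050*(-1/215) + 645*(-1/41306) = -810/43 - 645/41306 = -33485595/1776158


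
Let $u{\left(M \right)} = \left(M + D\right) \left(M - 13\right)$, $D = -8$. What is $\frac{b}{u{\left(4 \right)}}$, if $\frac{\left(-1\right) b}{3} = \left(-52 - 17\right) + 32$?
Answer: $\frac{37}{12} \approx 3.0833$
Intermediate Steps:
$u{\left(M \right)} = \left(-13 + M\right) \left(-8 + M\right)$ ($u{\left(M \right)} = \left(M - 8\right) \left(M - 13\right) = \left(-8 + M\right) \left(-13 + M\right) = \left(-13 + M\right) \left(-8 + M\right)$)
$b = 111$ ($b = - 3 \left(\left(-52 - 17\right) + 32\right) = - 3 \left(-69 + 32\right) = \left(-3\right) \left(-37\right) = 111$)
$\frac{b}{u{\left(4 \right)}} = \frac{1}{104 + 4^{2} - 84} \cdot 111 = \frac{1}{104 + 16 - 84} \cdot 111 = \frac{1}{36} \cdot 111 = \frac{37}{12}$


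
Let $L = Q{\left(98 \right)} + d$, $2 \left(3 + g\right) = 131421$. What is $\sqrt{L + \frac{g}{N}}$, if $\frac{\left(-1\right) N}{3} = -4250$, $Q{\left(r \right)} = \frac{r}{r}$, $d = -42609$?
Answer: $\frac{i \sqrt{1231222263}}{170} \approx 206.4 i$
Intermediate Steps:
$g = \frac{131415}{2}$ ($g = -3 + \frac{1}{2} \cdot 131421 = -3 + \frac{131421}{2} = \frac{131415}{2} \approx 65708.0$)
$Q{\left(r \right)} = 1$
$N = 12750$ ($N = \left(-3\right) \left(-4250\right) = 12750$)
$L = -42608$ ($L = 1 - 42609 = -42608$)
$\sqrt{L + \frac{g}{N}} = \sqrt{-42608 + \frac{131415}{2 \cdot 12750}} = \sqrt{-42608 + \frac{131415}{2} \cdot \frac{1}{12750}} = \sqrt{-42608 + \frac{8761}{1700}} = \sqrt{- \frac{72424839}{1700}} = \frac{i \sqrt{1231222263}}{170}$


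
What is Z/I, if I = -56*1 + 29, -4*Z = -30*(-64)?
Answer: 160/9 ≈ 17.778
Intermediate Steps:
Z = -480 (Z = -(-15)*(-64)/2 = -¼*1920 = -480)
I = -27 (I = -56 + 29 = -27)
Z/I = -480/(-27) = -480*(-1/27) = 160/9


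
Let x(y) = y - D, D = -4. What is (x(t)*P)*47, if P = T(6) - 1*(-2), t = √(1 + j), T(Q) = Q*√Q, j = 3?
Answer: 564 + 1692*√6 ≈ 4708.5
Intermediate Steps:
T(Q) = Q^(3/2)
t = 2 (t = √(1 + 3) = √4 = 2)
x(y) = 4 + y (x(y) = y - 1*(-4) = y + 4 = 4 + y)
P = 2 + 6*√6 (P = 6^(3/2) - 1*(-2) = 6*√6 + 2 = 2 + 6*√6 ≈ 16.697)
(x(t)*P)*47 = ((4 + 2)*(2 + 6*√6))*47 = (6*(2 + 6*√6))*47 = (12 + 36*√6)*47 = 564 + 1692*√6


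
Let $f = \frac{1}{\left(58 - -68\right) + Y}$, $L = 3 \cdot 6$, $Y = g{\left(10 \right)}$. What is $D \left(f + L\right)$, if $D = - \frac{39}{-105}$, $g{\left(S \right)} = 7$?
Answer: $\frac{6227}{931} \approx 6.6885$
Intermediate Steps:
$Y = 7$
$L = 18$
$D = \frac{13}{35}$ ($D = \left(-39\right) \left(- \frac{1}{105}\right) = \frac{13}{35} \approx 0.37143$)
$f = \frac{1}{133}$ ($f = \frac{1}{\left(58 - -68\right) + 7} = \frac{1}{\left(58 + 68\right) + 7} = \frac{1}{126 + 7} = \frac{1}{133} \approx 0.0075188$)
$D \left(f + L\right) = \frac{13 \left(\frac{1}{133} + 18\right)}{35} = \frac{13}{35} \cdot \frac{2395}{133} = \frac{6227}{931}$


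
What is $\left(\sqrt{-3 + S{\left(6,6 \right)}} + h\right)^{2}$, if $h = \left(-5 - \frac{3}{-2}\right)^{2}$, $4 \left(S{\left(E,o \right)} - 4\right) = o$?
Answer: $\frac{2441}{16} + \frac{49 \sqrt{10}}{4} \approx 191.3$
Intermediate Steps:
$S{\left(E,o \right)} = 4 + \frac{o}{4}$
$h = \frac{49}{4}$ ($h = \left(-5 - - \frac{3}{2}\right)^{2} = \left(-5 + \frac{3}{2}\right)^{2} = \left(- \frac{7}{2}\right)^{2} = \frac{49}{4} \approx 12.25$)
$\left(\sqrt{-3 + S{\left(6,6 \right)}} + h\right)^{2} = \left(\sqrt{-3 + \left(4 + \frac{1}{4} \cdot 6\right)} + \frac{49}{4}\right)^{2} = \left(\sqrt{-3 + \left(4 + \frac{3}{2}\right)} + \frac{49}{4}\right)^{2} = \left(\sqrt{-3 + \frac{11}{2}} + \frac{49}{4}\right)^{2} = \left(\sqrt{\frac{5}{2}} + \frac{49}{4}\right)^{2} = \left(\frac{\sqrt{10}}{2} + \frac{49}{4}\right)^{2} = \left(\frac{49}{4} + \frac{\sqrt{10}}{2}\right)^{2}$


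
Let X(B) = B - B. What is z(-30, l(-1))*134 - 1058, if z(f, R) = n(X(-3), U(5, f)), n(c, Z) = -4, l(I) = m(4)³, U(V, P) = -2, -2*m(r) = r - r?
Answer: -1594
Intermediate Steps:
m(r) = 0 (m(r) = -(r - r)/2 = -½*0 = 0)
X(B) = 0
l(I) = 0 (l(I) = 0³ = 0)
z(f, R) = -4
z(-30, l(-1))*134 - 1058 = -4*134 - 1058 = -536 - 1058 = -1594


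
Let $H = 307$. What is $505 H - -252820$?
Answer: $407855$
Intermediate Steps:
$505 H - -252820 = 505 \cdot 307 - -252820 = 155035 + 252820 = 407855$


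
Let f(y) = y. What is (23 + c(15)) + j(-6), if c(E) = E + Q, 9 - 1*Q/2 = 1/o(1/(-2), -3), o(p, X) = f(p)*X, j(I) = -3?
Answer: 155/3 ≈ 51.667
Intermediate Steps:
o(p, X) = X*p (o(p, X) = p*X = X*p)
Q = 50/3 (Q = 18 - 2/((-3/(-2))) = 18 - 2/((-3*(-½))) = 18 - 2/3/2 = 18 - 2*⅔ = 18 - 4/3 = 50/3 ≈ 16.667)
c(E) = 50/3 + E (c(E) = E + 50/3 = 50/3 + E)
(23 + c(15)) + j(-6) = (23 + (50/3 + 15)) - 3 = (23 + 95/3) - 3 = 164/3 - 3 = 155/3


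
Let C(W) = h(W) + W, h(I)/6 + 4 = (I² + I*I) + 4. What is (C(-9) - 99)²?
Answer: 746496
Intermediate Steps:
h(I) = 12*I² (h(I) = -24 + 6*((I² + I*I) + 4) = -24 + 6*((I² + I²) + 4) = -24 + 6*(2*I² + 4) = -24 + 6*(4 + 2*I²) = -24 + (24 + 12*I²) = 12*I²)
C(W) = W + 12*W² (C(W) = 12*W² + W = W + 12*W²)
(C(-9) - 99)² = (-9*(1 + 12*(-9)) - 99)² = (-9*(1 - 108) - 99)² = (-9*(-107) - 99)² = (963 - 99)² = 864² = 746496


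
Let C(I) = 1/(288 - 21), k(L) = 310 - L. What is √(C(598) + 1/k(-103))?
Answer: 2*√18746070/110271 ≈ 0.078528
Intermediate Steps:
C(I) = 1/267
√(C(598) + 1/k(-103)) = √(1/267 + 1/(310 - 1*(-103))) = √(1/267 + 1/(310 + 103)) = √(1/267 + 1/413) = √(680/110271) = 2*√18746070/110271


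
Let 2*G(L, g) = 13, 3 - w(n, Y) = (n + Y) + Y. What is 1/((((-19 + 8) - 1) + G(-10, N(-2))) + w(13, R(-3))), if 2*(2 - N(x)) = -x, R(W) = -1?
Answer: -2/27 ≈ -0.074074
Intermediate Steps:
w(n, Y) = 3 - n - 2*Y (w(n, Y) = 3 - ((n + Y) + Y) = 3 - ((Y + n) + Y) = 3 - (n + 2*Y) = 3 + (-n - 2*Y) = 3 - n - 2*Y)
N(x) = 2 + x/2 (N(x) = 2 - (-1)*x/2 = 2 + x/2)
G(L, g) = 13/2 (G(L, g) = (½)*13 = 13/2)
1/((((-19 + 8) - 1) + G(-10, N(-2))) + w(13, R(-3))) = 1/((((-19 + 8) - 1) + 13/2) + (3 - 1*13 - 2*(-1))) = 1/(((-11 - 1) + 13/2) + (3 - 13 + 2)) = 1/((-12 + 13/2) - 8) = 1/(-11/2 - 8) = 1/(-27/2) = -2/27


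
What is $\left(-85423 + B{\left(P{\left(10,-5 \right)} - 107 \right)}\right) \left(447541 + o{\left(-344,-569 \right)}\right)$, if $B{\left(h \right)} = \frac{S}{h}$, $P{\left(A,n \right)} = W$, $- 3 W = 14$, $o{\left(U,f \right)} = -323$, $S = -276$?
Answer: $- \frac{12797535280186}{335} \approx -3.8202 \cdot 10^{10}$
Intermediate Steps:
$W = - \frac{14}{3}$ ($W = \left(- \frac{1}{3}\right) 14 = - \frac{14}{3} \approx -4.6667$)
$P{\left(A,n \right)} = - \frac{14}{3}$
$B{\left(h \right)} = - \frac{276}{h}$
$\left(-85423 + B{\left(P{\left(10,-5 \right)} - 107 \right)}\right) \left(447541 + o{\left(-344,-569 \right)}\right) = \left(-85423 - \frac{276}{- \frac{14}{3} - 107}\right) \left(447541 - 323\right) = \left(-85423 - \frac{276}{- \frac{335}{3}}\right) 447218 = \left(-85423 - - \frac{828}{335}\right) 447218 = \left(-85423 + \frac{828}{335}\right) 447218 = \left(- \frac{28615877}{335}\right) 447218 = - \frac{12797535280186}{335}$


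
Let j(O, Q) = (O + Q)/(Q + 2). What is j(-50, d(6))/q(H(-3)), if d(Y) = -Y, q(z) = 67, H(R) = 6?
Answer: 14/67 ≈ 0.20896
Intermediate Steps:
j(O, Q) = (O + Q)/(2 + Q)
j(-50, d(6))/q(H(-3)) = ((-50 - 1*6)/(2 - 1*6))/67 = ((-50 - 6)/(2 - 6))*(1/67) = (-56/(-4))*(1/67) = -1/4*(-56)*(1/67) = 14*(1/67) = 14/67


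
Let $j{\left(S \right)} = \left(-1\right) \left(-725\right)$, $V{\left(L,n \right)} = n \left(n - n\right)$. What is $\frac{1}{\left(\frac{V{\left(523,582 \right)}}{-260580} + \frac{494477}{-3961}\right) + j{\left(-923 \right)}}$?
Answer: $\frac{3961}{2377248} \approx 0.0016662$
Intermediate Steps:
$V{\left(L,n \right)} = 0$ ($V{\left(L,n \right)} = n 0 = 0$)
$j{\left(S \right)} = 725$
$\frac{1}{\left(\frac{V{\left(523,582 \right)}}{-260580} + \frac{494477}{-3961}\right) + j{\left(-923 \right)}} = \frac{1}{\left(\frac{0}{-260580} + \frac{494477}{-3961}\right) + 725} = \frac{1}{\left(0 \left(- \frac{1}{260580}\right) + 494477 \left(- \frac{1}{3961}\right)\right) + 725} = \frac{1}{\left(0 - \frac{494477}{3961}\right) + 725} = \frac{1}{- \frac{494477}{3961} + 725} = \frac{1}{\frac{2377248}{3961}} = \frac{3961}{2377248}$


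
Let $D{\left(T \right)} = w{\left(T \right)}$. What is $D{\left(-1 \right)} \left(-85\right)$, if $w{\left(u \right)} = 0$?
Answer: $0$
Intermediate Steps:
$D{\left(T \right)} = 0$
$D{\left(-1 \right)} \left(-85\right) = 0 \left(-85\right) = 0$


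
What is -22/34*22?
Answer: -242/17 ≈ -14.235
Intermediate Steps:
-22/34*22 = -22*1/34*22 = -11/17*22 = -242/17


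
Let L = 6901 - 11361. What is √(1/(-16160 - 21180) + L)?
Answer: I*√1554617303335/18670 ≈ 66.783*I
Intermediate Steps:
L = -4460
√(1/(-16160 - 21180) + L) = √(1/(-16160 - 21180) - 4460) = √(1/(-37340) - 4460) = √(-1/37340 - 4460) = √(-166536401/37340) = I*√1554617303335/18670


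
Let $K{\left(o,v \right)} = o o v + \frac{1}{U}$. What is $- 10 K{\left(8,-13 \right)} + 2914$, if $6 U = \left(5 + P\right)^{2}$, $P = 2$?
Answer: $\frac{550406}{49} \approx 11233.0$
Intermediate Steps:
$U = \frac{49}{6}$ ($U = \frac{\left(5 + 2\right)^{2}}{6} = \frac{7^{2}}{6} = \frac{1}{6} \cdot 49 = \frac{49}{6} \approx 8.1667$)
$K{\left(o,v \right)} = \frac{6}{49} + v o^{2}$ ($K{\left(o,v \right)} = o o v + \frac{1}{\frac{49}{6}} = o^{2} v + \frac{6}{49} = v o^{2} + \frac{6}{49} = \frac{6}{49} + v o^{2}$)
$- 10 K{\left(8,-13 \right)} + 2914 = - 10 \left(\frac{6}{49} - 13 \cdot 8^{2}\right) + 2914 = - 10 \left(\frac{6}{49} - 832\right) + 2914 = \left(-10\right) \left(- \frac{40762}{49}\right) + 2914 = \frac{407620}{49} + 2914 = \frac{550406}{49}$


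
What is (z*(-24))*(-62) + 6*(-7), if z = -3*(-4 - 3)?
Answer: 31206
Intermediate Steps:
z = 21 (z = -3*(-7) = 21)
(z*(-24))*(-62) + 6*(-7) = (21*(-24))*(-62) + 6*(-7) = -504*(-62) - 42 = 31248 - 42 = 31206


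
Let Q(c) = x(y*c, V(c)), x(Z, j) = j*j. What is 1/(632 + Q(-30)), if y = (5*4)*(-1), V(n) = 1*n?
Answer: 1/1532 ≈ 0.00065274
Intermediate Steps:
V(n) = n
y = -20 (y = 20*(-1) = -20)
x(Z, j) = j²
Q(c) = c²
1/(632 + Q(-30)) = 1/(632 + (-30)²) = 1/(632 + 900) = 1/1532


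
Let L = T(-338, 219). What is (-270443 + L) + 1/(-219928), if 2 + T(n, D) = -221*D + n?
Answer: -70197058897/219928 ≈ -3.1918e+5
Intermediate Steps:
T(n, D) = -2 + n - 221*D (T(n, D) = -2 + (-221*D + n) = -2 + (n - 221*D) = -2 + n - 221*D)
L = -48739 (L = -2 - 338 - 221*219 = -2 - 338 - 48399 = -48739)
(-270443 + L) + 1/(-219928) = (-270443 - 48739) + 1/(-219928) = -319182 - 1/219928 = -70197058897/219928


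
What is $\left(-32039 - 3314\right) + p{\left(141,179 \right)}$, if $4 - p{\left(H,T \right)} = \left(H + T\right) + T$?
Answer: $-35848$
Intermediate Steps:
$p{\left(H,T \right)} = 4 - H - 2 T$ ($p{\left(H,T \right)} = 4 - \left(\left(H + T\right) + T\right) = 4 - \left(H + 2 T\right) = 4 - H - 2 T$)
$\left(-32039 - 3314\right) + p{\left(141,179 \right)} = \left(-32039 - 3314\right) - 495 = -35353 - 495 = -35848$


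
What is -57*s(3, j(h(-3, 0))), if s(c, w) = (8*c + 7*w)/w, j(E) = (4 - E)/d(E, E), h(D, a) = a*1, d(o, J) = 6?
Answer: -2451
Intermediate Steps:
h(D, a) = a
j(E) = ⅔ - E/6 (j(E) = (4 - E)/6 = (4 - E)*(⅙) = ⅔ - E/6)
s(c, w) = (7*w + 8*c)/w
-57*s(3, j(h(-3, 0))) = -57*(7 + 8*3/(⅔ - ⅙*0)) = -57*(7 + 8*3/(⅔ + 0)) = -57*(7 + 8*3/(⅔)) = -57*(7 + 8*3*(3/2)) = -57*(7 + 36) = -57*43 = -2451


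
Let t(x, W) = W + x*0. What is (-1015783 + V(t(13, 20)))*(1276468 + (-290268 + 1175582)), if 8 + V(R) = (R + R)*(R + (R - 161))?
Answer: -2206381724442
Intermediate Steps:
t(x, W) = W (t(x, W) = W + 0 = W)
V(R) = -8 + 2*R*(-161 + 2*R) (V(R) = -8 + (R + R)*(R + (R - 161)) = -8 + (2*R)*(R + (-161 + R)) = -8 + (2*R)*(-161 + 2*R) = -8 + 2*R*(-161 + 2*R))
(-1015783 + V(t(13, 20)))*(1276468 + (-290268 + 1175582)) = (-1015783 + (-8 - 322*20 + 4*20²))*(1276468 + (-290268 + 1175582)) = (-1015783 + (-8 - 6440 + 4*400))*(1276468 + 885314) = (-1015783 + (-8 - 6440 + 1600))*2161782 = (-1015783 - 4848)*2161782 = -1020631*2161782 = -2206381724442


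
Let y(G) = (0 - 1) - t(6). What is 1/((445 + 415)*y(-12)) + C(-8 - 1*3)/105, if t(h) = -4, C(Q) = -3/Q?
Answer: 593/198660 ≈ 0.0029850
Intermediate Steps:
y(G) = 3 (y(G) = (0 - 1) - 1*(-4) = -1 + 4 = 3)
1/((445 + 415)*y(-12)) + C(-8 - 1*3)/105 = 1/((445 + 415)*3) - 3/(-8 - 1*3)/105 = (1/3)/860 - 3/(-8 - 3)*(1/105) = (1/860)*(1/3) - 3/(-11)*(1/105) = 1/2580 - 3*(-1/11)*(1/105) = 1/2580 + (3/11)*(1/105) = 1/2580 + 1/385 = 593/198660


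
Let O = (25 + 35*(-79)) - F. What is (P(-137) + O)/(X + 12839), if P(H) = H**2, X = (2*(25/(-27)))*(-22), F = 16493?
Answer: -12528/347753 ≈ -0.036026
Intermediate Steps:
O = -19233 (O = (25 + 35*(-79)) - 1*16493 = (25 - 2765) - 16493 = -2740 - 16493 = -19233)
X = 1100/27 (X = (2*(25*(-1/27)))*(-22) = (2*(-25/27))*(-22) = -50/27*(-22) = 1100/27 ≈ 40.741)
(P(-137) + O)/(X + 12839) = ((-137)**2 - 19233)/(1100/27 + 12839) = (18769 - 19233)/(347753/27) = -464*27/347753 = -12528/347753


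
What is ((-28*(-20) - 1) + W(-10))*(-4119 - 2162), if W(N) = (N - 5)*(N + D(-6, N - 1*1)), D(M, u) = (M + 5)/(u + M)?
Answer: -75610678/17 ≈ -4.4477e+6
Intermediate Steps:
D(M, u) = (5 + M)/(M + u)
W(N) = (-5 + N)*(N - 1/(-7 + N)) (W(N) = (N - 5)*(N + (5 - 6)/(-6 + (N - 1*1))) = (-5 + N)*(N - 1/(-6 + (N - 1))) = (-5 + N)*(N - 1/(-6 + (-1 + N))) = (-5 + N)*(N - 1/(-7 + N)))
((-28*(-20) - 1) + W(-10))*(-4119 - 2162) = ((-28*(-20) - 1) + (5 - 1*(-10) - 10*(-7 - 10)*(-5 - 10))/(-7 - 10))*(-4119 - 2162) = ((560 - 1) + (5 + 10 - 10*(-17)*(-15))/(-17))*(-6281) = (559 - (5 + 10 - 2550)/17)*(-6281) = (559 - 1/17*(-2535))*(-6281) = (559 + 2535/17)*(-6281) = (12038/17)*(-6281) = -75610678/17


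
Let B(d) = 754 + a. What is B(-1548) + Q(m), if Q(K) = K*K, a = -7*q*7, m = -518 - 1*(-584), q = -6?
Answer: 5404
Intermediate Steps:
m = 66 (m = -518 + 584 = 66)
a = 294 (a = -7*(-6)*7 = 42*7 = 294)
Q(K) = K²
B(d) = 1048 (B(d) = 754 + 294 = 1048)
B(-1548) + Q(m) = 1048 + 66² = 1048 + 4356 = 5404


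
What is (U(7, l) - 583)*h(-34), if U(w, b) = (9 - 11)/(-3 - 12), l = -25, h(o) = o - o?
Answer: 0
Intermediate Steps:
h(o) = 0
U(w, b) = 2/15 (U(w, b) = -2/(-15) = -2*(-1/15) = 2/15)
(U(7, l) - 583)*h(-34) = (2/15 - 583)*0 = -8743/15*0 = 0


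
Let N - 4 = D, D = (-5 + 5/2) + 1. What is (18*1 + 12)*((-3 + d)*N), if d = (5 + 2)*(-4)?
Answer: -2325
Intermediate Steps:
d = -28 (d = 7*(-4) = -28)
D = -3/2 (D = (-5 + 5*(1/2)) + 1 = (-5 + 5/2) + 1 = -5/2 + 1 = -3/2 ≈ -1.5000)
N = 5/2 (N = 4 - 3/2 = 5/2 ≈ 2.5000)
(18*1 + 12)*((-3 + d)*N) = (18*1 + 12)*((-3 - 28)*(5/2)) = (18 + 12)*(-31*5/2) = 30*(-155/2) = -2325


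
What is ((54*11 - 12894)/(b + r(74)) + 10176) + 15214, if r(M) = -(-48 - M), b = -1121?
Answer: 8458970/333 ≈ 25402.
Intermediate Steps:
r(M) = 48 + M
((54*11 - 12894)/(b + r(74)) + 10176) + 15214 = ((54*11 - 12894)/(-1121 + (48 + 74)) + 10176) + 15214 = ((594 - 12894)/(-1121 + 122) + 10176) + 15214 = (-12300/(-999) + 10176) + 15214 = (-12300*(-1/999) + 10176) + 15214 = (4100/333 + 10176) + 15214 = 3392708/333 + 15214 = 8458970/333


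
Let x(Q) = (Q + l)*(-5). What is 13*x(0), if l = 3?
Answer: -195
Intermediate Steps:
x(Q) = -15 - 5*Q (x(Q) = (Q + 3)*(-5) = (3 + Q)*(-5) = -15 - 5*Q)
13*x(0) = 13*(-15 - 5*0) = 13*(-15 + 0) = 13*(-15) = -195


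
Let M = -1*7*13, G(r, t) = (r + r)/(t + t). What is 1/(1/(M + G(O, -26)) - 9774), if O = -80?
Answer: -1143/11171695 ≈ -0.00010231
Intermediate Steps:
G(r, t) = r/t (G(r, t) = (2*r)/((2*t)) = (2*r)*(1/(2*t)) = r/t)
M = -91 (M = -7*13 = -91)
1/(1/(M + G(O, -26)) - 9774) = 1/(1/(-91 - 80/(-26)) - 9774) = 1/(1/(-91 - 80*(-1/26)) - 9774) = 1/(1/(-91 + 40/13) - 9774) = 1/(1/(-1143/13) - 9774) = 1/(-13/1143 - 9774) = 1/(-11171695/1143) = -1143/11171695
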